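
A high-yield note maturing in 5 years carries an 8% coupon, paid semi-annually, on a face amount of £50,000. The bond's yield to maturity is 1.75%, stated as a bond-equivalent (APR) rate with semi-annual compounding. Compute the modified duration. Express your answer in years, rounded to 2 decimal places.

Periodic yield y = 0.00875. First find Macaulay duration:
  t   CF        PV=CF/(1+0.00875)^t    t·PV
  1     2,000.00     1,982.6518     1,982.6518
  2     2,000.00     1,965.4541     3,930.9081
  3     2,000.00     1,948.4055     5,845.2166
  4     2,000.00     1,931.5049     7,726.0194
  5     2,000.00     1,914.7508     9,573.7539
  6     2,000.00     1,898.1420    11,388.8523
  7     2,000.00     1,881.6774    13,171.7416
  8     2,000.00     1,865.3555    14,922.8441
  9     2,000.00     1,849.1752    16,642.5770
  10   52,000.00    47,661.5176   476,615.1756
  Σ                 64,898.6347   561,799.7404
P = 64,898.6347; Macaulay duration = 561,799.7404 / 64,898.6347 = 8.65657 half-year periods = 4.32829 years.
Modified duration = D_Mac / (1 + y) = 4.32829 / 1.00875 = 4.29074 years.

4.29 years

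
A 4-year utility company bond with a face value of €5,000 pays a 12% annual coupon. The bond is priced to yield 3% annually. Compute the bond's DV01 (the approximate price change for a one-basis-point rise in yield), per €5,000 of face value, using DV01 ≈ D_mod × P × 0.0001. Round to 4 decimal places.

Periodic yield y = 0.03.
  t   CF        PV=CF/(1+0.03)^t    t·PV
  1       600.00       582.5243       582.5243
  2       600.00       565.5575     1,131.1151
  3       600.00       549.0850     1,647.2550
  4     5,600.00     4,975.5275    19,902.1099
  Σ                  6,672.6943    23,263.0042
P = 6,672.6943; D_Mac = 3.48630 yrs; D_mod = 3.38476 yrs.
DV01 ≈ 3.38476 × 6,672.6943 × 0.0001 = 2.258544.

€2.2585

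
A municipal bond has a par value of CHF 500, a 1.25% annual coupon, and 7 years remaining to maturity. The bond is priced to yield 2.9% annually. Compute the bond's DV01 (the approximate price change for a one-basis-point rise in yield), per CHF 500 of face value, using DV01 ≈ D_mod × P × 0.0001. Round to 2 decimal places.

CHF 0.29

Periodic yield y = 0.029.
  t   CF        PV=CF/(1+0.029)^t    t·PV
  1         6.25         6.0739         6.0739
  2         6.25         5.9027        11.8054
  3         6.25         5.7363        17.2090
  4         6.25         5.5747        22.2986
  5         6.25         5.4176        27.0878
  6         6.25         5.2649        31.5892
  7       506.25       414.4359     2,901.0516
  Σ                    448.4059     3,017.1154
P = 448.4059; D_Mac = 6.72854 yrs; D_mod = 6.53891 yrs.
DV01 ≈ 6.53891 × 448.4059 × 0.0001 = 0.293208.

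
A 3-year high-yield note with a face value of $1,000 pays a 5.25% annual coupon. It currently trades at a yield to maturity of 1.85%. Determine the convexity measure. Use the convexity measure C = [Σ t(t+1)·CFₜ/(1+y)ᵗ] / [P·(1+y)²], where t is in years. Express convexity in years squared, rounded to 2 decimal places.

10.85

With y = 0.0185:
  t   CF        PV=CF/(1+0.0185)^t    t·PV        t(t+1)·PV
  1        52.50        51.5464        51.5464         103.0928
  2        52.50        50.6101       101.2202         303.6606
  3     1,052.50       996.1827     2,988.5482      11,954.1927
  Σ                  1,098.3392     3,141.3148      12,360.9461
P = 1,098.3392.
Convexity = Σ t(t+1)·PV / [P·(1+y)²] = 12,360.9461 / (1,098.3392 × 1.037342) = 10.84909.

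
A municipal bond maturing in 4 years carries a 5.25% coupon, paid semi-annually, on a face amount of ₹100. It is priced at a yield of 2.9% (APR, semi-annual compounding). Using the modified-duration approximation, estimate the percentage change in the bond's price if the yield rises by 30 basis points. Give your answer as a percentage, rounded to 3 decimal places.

Periodic yield y = 0.0145. Modified duration first:
  t   CF        PV=CF/(1+0.0145)^t    t·PV
  1        2.625         2.5875         2.5875
  2        2.625         2.5505         5.1010
  3        2.625         2.5140         7.5421
  4        2.625         2.4781         9.9125
  5        2.625         2.4427        12.2135
  6        2.625         2.4078        14.4467
  7        2.625         2.3734        16.6136
  8      102.625        91.4612       731.6894
  Σ                    108.8152       800.1062
P = 108.8152; D_Mac = 7.35289 half-year periods = 3.67645 yrs; D_mod = 3.67645/(1+0.0145) = 3.62390 yrs.
ΔP/P ≈ -D_mod · Δy = -3.62390 × (+0.003) = -0.010872 = -1.0872%.

-1.087%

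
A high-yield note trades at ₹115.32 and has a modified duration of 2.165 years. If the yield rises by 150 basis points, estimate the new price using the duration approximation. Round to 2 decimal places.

Duration approximation: ΔP/P ≈ -D_mod · Δy = -2.165 × (+0.015) = -0.032475.
New price ≈ 115.32 × (1 - 0.032475) = 111.574983.

₹111.57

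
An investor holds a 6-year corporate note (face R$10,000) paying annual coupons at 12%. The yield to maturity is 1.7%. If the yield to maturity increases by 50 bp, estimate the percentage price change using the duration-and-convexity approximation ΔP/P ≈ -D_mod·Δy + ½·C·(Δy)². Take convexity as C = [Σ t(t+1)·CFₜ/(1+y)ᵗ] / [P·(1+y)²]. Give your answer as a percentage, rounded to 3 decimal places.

With y = 0.017:
  t   CF        PV=CF/(1+0.017)^t    t·PV        t(t+1)·PV
  1     1,200.00     1,179.9410     1,179.9410       2,359.8820
  2     1,200.00     1,160.2173     2,320.4346       6,961.3039
  3     1,200.00     1,140.8233     3,422.4699      13,689.8797
  4     1,200.00     1,121.7535     4,487.0140      22,435.0701
  5     1,200.00     1,103.0025     5,515.0123      33,090.0738
  6    11,200.00    10,122.6053    60,735.6321     425,149.4245
  Σ                 15,828.3429    77,660.5039     503,685.6340
P = 15,828.3429; D_Mac = 4.90642 yrs; D_mod = 4.82441 yrs; C = 30.76679.
Duration effect: -4.82441 × (+0.005) = -0.024122
Convexity effect: 0.5 × 30.76679 × (0.005)² = +0.0003846
ΔP/P ≈ -0.024122 + 0.0003846 = -0.023737 = -2.3737%.

-2.374%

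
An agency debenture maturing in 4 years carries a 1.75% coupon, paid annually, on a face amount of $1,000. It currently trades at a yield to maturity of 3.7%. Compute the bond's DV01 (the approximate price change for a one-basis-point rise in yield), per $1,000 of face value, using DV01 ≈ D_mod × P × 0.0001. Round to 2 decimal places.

Periodic yield y = 0.037.
  t   CF        PV=CF/(1+0.037)^t    t·PV
  1        17.50        16.8756        16.8756
  2        17.50        16.2735        32.5470
  3        17.50        15.6928        47.0785
  4     1,017.50       879.8718     3,519.4871
  Σ                    928.7137     3,615.9883
P = 928.7137; D_Mac = 3.89354 yrs; D_mod = 3.75462 yrs.
DV01 ≈ 3.75462 × 928.7137 × 0.0001 = 0.348697.

$0.35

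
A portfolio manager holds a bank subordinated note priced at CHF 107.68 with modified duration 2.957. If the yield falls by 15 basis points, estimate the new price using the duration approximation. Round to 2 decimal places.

Duration approximation: ΔP/P ≈ -D_mod · Δy = -2.957 × (-0.0015) = +0.0044355.
New price ≈ 107.68 × (1 + 0.0044355) = 108.15761464.

CHF 108.16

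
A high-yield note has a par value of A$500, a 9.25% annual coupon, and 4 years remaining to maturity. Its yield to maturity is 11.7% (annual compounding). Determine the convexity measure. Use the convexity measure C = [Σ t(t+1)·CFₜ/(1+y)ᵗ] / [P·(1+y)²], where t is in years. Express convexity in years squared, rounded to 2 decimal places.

With y = 0.117:
  t   CF        PV=CF/(1+0.117)^t    t·PV        t(t+1)·PV
  1        46.25        41.4056        41.4056          82.8111
  2        46.25        37.0685        74.1371         222.4112
  3        46.25        33.1858        99.5574         398.2295
  4       546.25       350.8963     1,403.5851       7,017.9255
  Σ                    462.5562     1,618.6851       7,721.3773
P = 462.5562.
Convexity = Σ t(t+1)·PV / [P·(1+y)²] = 7,721.3773 / (462.5562 × 1.247689) = 13.37901.

13.38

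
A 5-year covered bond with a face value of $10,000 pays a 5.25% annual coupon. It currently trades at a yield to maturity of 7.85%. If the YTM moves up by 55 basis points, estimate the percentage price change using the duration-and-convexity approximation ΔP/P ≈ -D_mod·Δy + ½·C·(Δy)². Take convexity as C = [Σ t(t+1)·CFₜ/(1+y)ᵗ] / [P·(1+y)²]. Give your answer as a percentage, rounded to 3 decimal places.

-2.258%

With y = 0.0785:
  t   CF        PV=CF/(1+0.0785)^t    t·PV        t(t+1)·PV
  1       525.00       486.7872       486.7872         973.5744
  2       525.00       451.3558       902.7116       2,708.1347
  3       525.00       418.5033     1,255.5098       5,022.0392
  4       525.00       388.0420     1,552.1679       7,760.8395
  5    10,525.00     7,213.0901    36,065.4505     216,392.7031
  Σ                  8,957.7783    40,262.6270     232,857.2909
P = 8,957.7783; D_Mac = 4.49471 yrs; D_mod = 4.16756 yrs; C = 22.34854.
Duration effect: -4.16756 × (+0.0055) = -0.022922
Convexity effect: 0.5 × 22.34854 × (0.0055)² = +0.0003380
ΔP/P ≈ -0.022922 + 0.0003380 = -0.022584 = -2.2584%.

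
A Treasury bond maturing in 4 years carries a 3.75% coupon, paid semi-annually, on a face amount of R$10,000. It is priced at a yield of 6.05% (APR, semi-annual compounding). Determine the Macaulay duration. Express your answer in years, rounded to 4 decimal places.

Periodic yield y = 0.03025. Discount each cash flow and weight by its period:
  t   CF        PV=CF/(1+0.03025)^t    t·PV
  1       187.50       181.9947       181.9947
  2       187.50       176.6510       353.3019
  3       187.50       171.4642       514.3925
  4       187.50       166.4297       665.7187
  5       187.50       161.5430       807.7150
  6       187.50       156.7998       940.7989
  7       187.50       152.1959     1,065.3712
  8    10,187.50     8,026.5079    64,212.0630
  Σ                  9,193.5861    68,741.3559
Price P = Σ PV = 9,193.5861.
Macaulay duration = Σ(t·PV) / P = 68,741.3559 / 9,193.5861 = 7.47710 half-year periods.
In years: 7.47710 / 2 = 3.73855 years.

3.7385 years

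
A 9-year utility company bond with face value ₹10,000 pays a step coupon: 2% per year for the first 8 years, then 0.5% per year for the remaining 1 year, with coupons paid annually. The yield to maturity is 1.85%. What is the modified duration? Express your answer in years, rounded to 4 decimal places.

8.1708 years

Periodic yield y = 0.0185. First find Macaulay duration:
  t   CF        PV=CF/(1+0.0185)^t    t·PV
  1       200.00       196.3672       196.3672
  2       200.00       192.8004       385.6008
  3       200.00       189.2984       567.8951
  4       200.00       185.8600       743.4399
  5       200.00       182.4840       912.4201
  6       200.00       179.1694     1,075.0163
  7       200.00       175.9150     1,231.4047
  8       200.00       172.7196     1,381.7571
  9    10,050.00     8,521.5140    76,693.6260
  Σ                  9,996.1279    83,187.5272
P = 9,996.1279; Macaulay duration = 83,187.5272 / 9,996.1279 = 8.32198 years.
Modified duration = D_Mac / (1 + y) = 8.32198 / 1.0185 = 8.17081 years.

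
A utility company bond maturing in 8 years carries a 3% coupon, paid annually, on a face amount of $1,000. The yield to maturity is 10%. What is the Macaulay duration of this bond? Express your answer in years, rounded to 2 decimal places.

6.98 years

Periodic yield y = 0.1. Discount each cash flow and weight by its year:
  t   CF        PV=CF/(1+0.1)^t    t·PV
  1        30.00        27.2727        27.2727
  2        30.00        24.7934        49.5868
  3        30.00        22.5394        67.6183
  4        30.00        20.4904        81.9616
  5        30.00        18.6276        93.1382
  6        30.00        16.9342       101.6053
  7        30.00        15.3947       107.7632
  8     1,030.00       480.5026     3,844.0208
  Σ                    626.5552     4,372.9670
Price P = Σ PV = 626.5552.
Macaulay duration = Σ(t·PV) / P = 4,372.9670 / 626.5552 = 6.97938 years.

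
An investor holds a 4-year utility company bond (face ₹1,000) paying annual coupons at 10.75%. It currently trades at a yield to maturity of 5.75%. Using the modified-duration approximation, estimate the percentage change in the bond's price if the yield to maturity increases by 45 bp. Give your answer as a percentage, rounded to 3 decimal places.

-1.489%

Periodic yield y = 0.0575. Modified duration first:
  t   CF        PV=CF/(1+0.0575)^t    t·PV
  1       107.50       101.6548       101.6548
  2       107.50        96.1275       192.2550
  3       107.50        90.9007       272.7022
  4     1,107.50       885.5686     3,542.2746
  Σ                  1,174.2517     4,108.8866
P = 1,174.2517; D_Mac = 3.49915 yrs; D_mod = 3.49915/(1+0.0575) = 3.30889 yrs.
ΔP/P ≈ -D_mod · Δy = -3.30889 × (+0.0045) = -0.014890 = -1.4890%.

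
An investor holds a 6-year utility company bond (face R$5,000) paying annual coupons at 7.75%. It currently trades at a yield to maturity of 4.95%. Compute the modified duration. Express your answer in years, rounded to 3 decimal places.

4.849 years

Periodic yield y = 0.0495. First find Macaulay duration:
  t   CF        PV=CF/(1+0.0495)^t    t·PV
  1       387.50       369.2234       369.2234
  2       387.50       351.8089       703.6178
  3       387.50       335.2157     1,005.6472
  4       387.50       319.4052     1,277.6207
  5       387.50       304.3403     1,521.7016
  6     5,387.50     4,031.7410    24,190.4460
  Σ                  5,711.7345    29,068.2567
P = 5,711.7345; Macaulay duration = 29,068.2567 / 5,711.7345 = 5.08922 years.
Modified duration = D_Mac / (1 + y) = 5.08922 / 1.0495 = 4.84918 years.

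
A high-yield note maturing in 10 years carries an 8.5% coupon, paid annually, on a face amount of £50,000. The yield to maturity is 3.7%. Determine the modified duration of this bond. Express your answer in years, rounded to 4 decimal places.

7.3219 years

Periodic yield y = 0.037. First find Macaulay duration:
  t   CF        PV=CF/(1+0.037)^t    t·PV
  1     4,250.00     4,098.3607     4,098.3607
  2     4,250.00     3,952.1318     7,904.2636
  3     4,250.00     3,811.1203    11,433.3610
  4     4,250.00     3,675.1401    14,700.5606
  5     4,250.00     3,544.0117    17,720.0585
  6     4,250.00     3,417.5619    20,505.3715
  7     4,250.00     3,295.6238    23,069.3669
  8     4,250.00     3,178.0365    25,424.2919
  9     4,250.00     3,064.6446    27,581.8017
  10   54,250.00    37,723.5173   377,235.1726
  Σ                 69,760.1487   529,672.6089
P = 69,760.1487; Macaulay duration = 529,672.6089 / 69,760.1487 = 7.59277 years.
Modified duration = D_Mac / (1 + y) = 7.59277 / 1.037 = 7.32186 years.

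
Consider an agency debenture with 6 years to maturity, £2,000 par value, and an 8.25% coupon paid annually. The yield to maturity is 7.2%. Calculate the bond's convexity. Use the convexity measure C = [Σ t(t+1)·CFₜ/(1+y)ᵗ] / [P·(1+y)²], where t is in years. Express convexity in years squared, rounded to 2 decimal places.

28.47

With y = 0.072:
  t   CF        PV=CF/(1+0.072)^t    t·PV        t(t+1)·PV
  1       165.00       153.9179       153.9179         307.8358
  2       165.00       143.5801       287.1603         861.4808
  3       165.00       133.9367       401.8101       1,607.2404
  4       165.00       124.9409       499.7638       2,498.8190
  5       165.00       116.5494       582.7470       3,496.4818
  6     2,165.00     1,426.5572     8,559.3432      59,915.4022
  Σ                  2,099.4823    10,484.7422      68,687.2600
P = 2,099.4823.
Convexity = Σ t(t+1)·PV / [P·(1+y)²] = 68,687.2600 / (2,099.4823 × 1.149184) = 28.46914.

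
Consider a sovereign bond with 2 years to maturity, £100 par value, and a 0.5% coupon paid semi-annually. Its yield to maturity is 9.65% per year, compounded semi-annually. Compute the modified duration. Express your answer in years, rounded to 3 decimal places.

Periodic yield y = 0.04825. First find Macaulay duration:
  t   CF        PV=CF/(1+0.04825)^t    t·PV
  1         0.25         0.2385         0.2385
  2         0.25         0.2275         0.4550
  3         0.25         0.2170         0.6511
  4       100.25        83.0281       332.1122
  Σ                     83.7111       333.4569
P = 83.7111; Macaulay duration = 333.4569 / 83.7111 = 3.98342 half-year periods = 1.99171 years.
Modified duration = D_Mac / (1 + y) = 1.99171 / 1.04825 = 1.90004 years.

1.900 years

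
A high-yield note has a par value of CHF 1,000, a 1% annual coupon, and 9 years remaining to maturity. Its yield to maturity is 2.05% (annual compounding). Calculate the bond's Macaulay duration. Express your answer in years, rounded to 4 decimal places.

Periodic yield y = 0.0205. Discount each cash flow and weight by its year:
  t   CF        PV=CF/(1+0.0205)^t    t·PV
  1        10.00         9.7991         9.7991
  2        10.00         9.6023        19.2045
  3        10.00         9.4094        28.2281
  4        10.00         9.2204        36.8814
  5        10.00         9.0351        45.1757
  6        10.00         8.8536        53.1219
  7        10.00         8.6758        60.7305
  8        10.00         8.5015        68.0121
  9     1,010.00       841.4035     7,572.6311
  Σ                    914.5007     7,893.7845
Price P = Σ PV = 914.5007.
Macaulay duration = Σ(t·PV) / P = 7,893.7845 / 914.5007 = 8.63180 years.

8.6318 years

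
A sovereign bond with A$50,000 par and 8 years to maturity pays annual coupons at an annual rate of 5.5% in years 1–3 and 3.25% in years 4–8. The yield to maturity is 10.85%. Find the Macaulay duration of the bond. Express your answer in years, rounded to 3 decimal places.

6.470 years

Periodic yield y = 0.1085. Discount each cash flow and weight by its year:
  t   CF        PV=CF/(1+0.1085)^t    t·PV
  1     2,750.00     2,480.8300     2,480.8300
  2     2,750.00     2,238.0063     4,476.0125
  3     2,750.00     2,018.9502     6,056.8505
  4     1,625.00     1,076.2436     4,304.9743
  5     1,625.00       970.9008     4,854.5042
  6     1,625.00       875.8691     5,255.2143
  7     1,625.00       790.1390     5,530.9728
  8    51,625.00    22,645.1126   181,160.9010
  Σ                 33,096.0515   214,120.2597
Price P = Σ PV = 33,096.0515.
Macaulay duration = Σ(t·PV) / P = 214,120.2597 / 33,096.0515 = 6.46966 years.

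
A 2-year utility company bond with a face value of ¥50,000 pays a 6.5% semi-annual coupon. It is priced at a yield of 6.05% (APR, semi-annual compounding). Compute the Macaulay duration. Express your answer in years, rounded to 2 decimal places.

1.91 years

Periodic yield y = 0.03025. Discount each cash flow and weight by its period:
  t   CF        PV=CF/(1+0.03025)^t    t·PV
  1     1,625.00     1,577.2871     1,577.2871
  2     1,625.00     1,530.9751     3,061.9501
  3     1,625.00     1,486.0229     4,458.0686
  4    51,625.00    45,823.6387   183,294.5547
  Σ                 50,417.9237   192,391.8606
Price P = Σ PV = 50,417.9237.
Macaulay duration = Σ(t·PV) / P = 192,391.8606 / 50,417.9237 = 3.81594 half-year periods.
In years: 3.81594 / 2 = 1.90797 years.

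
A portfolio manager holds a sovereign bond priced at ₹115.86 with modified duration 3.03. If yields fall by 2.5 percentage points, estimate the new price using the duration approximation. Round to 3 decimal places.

₹124.636

Duration approximation: ΔP/P ≈ -D_mod · Δy = -3.03 × (-0.025) = +0.075750.
New price ≈ 115.86 × (1 + 0.075750) = 124.636395.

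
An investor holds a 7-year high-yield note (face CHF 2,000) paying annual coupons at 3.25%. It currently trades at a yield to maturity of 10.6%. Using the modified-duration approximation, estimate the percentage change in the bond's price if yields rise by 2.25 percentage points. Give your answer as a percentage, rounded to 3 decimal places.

Periodic yield y = 0.106. Modified duration first:
  t   CF        PV=CF/(1+0.106)^t    t·PV
  1        65.00        58.7703        58.7703
  2        65.00        53.1377       106.2755
  3        65.00        48.0450       144.1349
  4        65.00        43.4403       173.7612
  5        65.00        39.2769       196.3847
  6        65.00        35.5126       213.0757
  7     2,065.00     1,020.0798     7,140.5589
  Σ                  1,298.2628     8,032.9613
P = 1,298.2628; D_Mac = 6.18747 yrs; D_mod = 6.18747/(1+0.106) = 5.59446 yrs.
ΔP/P ≈ -D_mod · Δy = -5.59446 × (+0.0225) = -0.125875 = -12.5875%.

-12.588%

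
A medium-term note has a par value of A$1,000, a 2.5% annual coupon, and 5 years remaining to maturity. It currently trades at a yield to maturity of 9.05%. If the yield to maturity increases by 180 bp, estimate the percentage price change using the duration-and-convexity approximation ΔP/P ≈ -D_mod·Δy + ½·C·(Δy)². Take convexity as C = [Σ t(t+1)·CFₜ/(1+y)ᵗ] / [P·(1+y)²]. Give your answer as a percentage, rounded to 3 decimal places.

-7.408%

With y = 0.0905:
  t   CF        PV=CF/(1+0.0905)^t    t·PV        t(t+1)·PV
  1        25.00        22.9253        22.9253          45.8505
  2        25.00        21.0227        42.0454         126.1363
  3        25.00        19.2780        57.8341         231.3365
  4        25.00        17.6782        70.7127         353.5634
  5     1,025.00       664.6538     3,323.2692      19,939.6151
  Σ                    745.5580     3,516.7867      20,696.5018
P = 745.5580; D_Mac = 4.71699 yrs; D_mod = 4.32553 yrs; C = 23.34340.
Duration effect: -4.32553 × (+0.018) = -0.077859
Convexity effect: 0.5 × 23.34340 × (0.018)² = +0.0037816
ΔP/P ≈ -0.077859 + 0.0037816 = -0.074078 = -7.4078%.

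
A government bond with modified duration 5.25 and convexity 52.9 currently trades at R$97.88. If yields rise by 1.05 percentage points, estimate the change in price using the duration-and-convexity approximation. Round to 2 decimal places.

-R$5.11

Duration effect: -D_mod·Δy = -5.25 × (+0.0105) = -0.055125
Convexity effect: ½·C·(Δy)² = 0.5 × 52.9 × (0.0105)² = +0.0029161125
ΔP/P ≈ -0.055125 + 0.0029161125 = -0.0522088875
ΔP ≈ 97.88 × (-0.0522088875) = -5.1102059085.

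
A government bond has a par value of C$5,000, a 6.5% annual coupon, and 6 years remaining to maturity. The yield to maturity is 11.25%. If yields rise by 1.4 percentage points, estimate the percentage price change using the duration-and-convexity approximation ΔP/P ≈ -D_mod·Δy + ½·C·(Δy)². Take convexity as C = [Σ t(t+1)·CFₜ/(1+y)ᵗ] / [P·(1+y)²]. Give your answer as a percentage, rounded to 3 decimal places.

-6.082%

With y = 0.1125:
  t   CF        PV=CF/(1+0.1125)^t    t·PV        t(t+1)·PV
  1       325.00       292.1348       292.1348         584.2697
  2       325.00       262.5931       525.1862       1,575.5586
  3       325.00       236.0387       708.1162       2,832.4650
  4       325.00       212.1697       848.6786       4,243.3932
  5       325.00       190.7143       953.5715       5,721.4291
  6     5,325.00     2,808.7914    16,852.7487     117,969.2408
  Σ                  4,002.4421    20,180.4361     132,926.3564
P = 4,002.4421; D_Mac = 5.04203 yrs; D_mod = 4.53216 yrs; C = 26.83404.
Duration effect: -4.53216 × (+0.014) = -0.063450
Convexity effect: 0.5 × 26.83404 × (0.014)² = +0.0026297
ΔP/P ≈ -0.063450 + 0.0026297 = -0.060821 = -6.0821%.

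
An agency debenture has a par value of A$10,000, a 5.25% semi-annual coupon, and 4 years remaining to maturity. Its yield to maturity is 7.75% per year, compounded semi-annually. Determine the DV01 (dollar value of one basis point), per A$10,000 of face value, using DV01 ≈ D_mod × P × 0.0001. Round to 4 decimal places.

Periodic yield y = 0.03875.
  t   CF        PV=CF/(1+0.03875)^t    t·PV
  1       262.50       252.7076       252.7076
  2       262.50       243.2805       486.5609
  3       262.50       234.2050       702.6151
  4       262.50       225.4681       901.8725
  5       262.50       217.0572     1,085.2858
  6       262.50       208.9600     1,253.7598
  7       262.50       201.1648     1,408.1538
  8    10,262.50     7,571.2027    60,569.6219
  Σ                  9,154.0459    66,660.5774
P = 9,154.0459; D_Mac = 7.28209 half-year periods = 3.64104 yrs; D_mod = 3.50522 yrs.
DV01 ≈ 3.50522 × 9,154.0459 × 0.0001 = 3.208692.

A$3.2087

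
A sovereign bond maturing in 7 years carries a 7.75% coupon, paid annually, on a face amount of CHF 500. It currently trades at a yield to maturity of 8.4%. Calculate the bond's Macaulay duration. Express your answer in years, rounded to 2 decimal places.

5.63 years

Periodic yield y = 0.084. Discount each cash flow and weight by its year:
  t   CF        PV=CF/(1+0.084)^t    t·PV
  1        38.75        35.7472        35.7472
  2        38.75        32.9772        65.9543
  3        38.75        30.4217        91.2652
  4        38.75        28.0643       112.2573
  5        38.75        25.8896       129.4480
  6        38.75        23.8834       143.3004
  7       538.75       306.3249     2,144.2743
  Σ                    483.3083     2,722.2467
Price P = Σ PV = 483.3083.
Macaulay duration = Σ(t·PV) / P = 2,722.2467 / 483.3083 = 5.63253 years.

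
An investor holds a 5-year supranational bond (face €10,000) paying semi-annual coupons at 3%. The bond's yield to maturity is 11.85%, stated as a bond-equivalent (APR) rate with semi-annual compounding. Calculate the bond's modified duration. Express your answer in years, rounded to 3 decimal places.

Periodic yield y = 0.05925. First find Macaulay duration:
  t   CF        PV=CF/(1+0.05925)^t    t·PV
  1       150.00       141.6096       141.6096
  2       150.00       133.6886       267.3772
  3       150.00       126.2106       378.6318
  4       150.00       119.1509       476.6036
  5       150.00       112.4861       562.4305
  6       150.00       106.1941       637.1647
  7       150.00       100.2541       701.7784
  8       150.00        94.6463       757.1701
  9       150.00        89.3521       804.1693
  10   10,150.00     5,707.9652    57,079.6518
  Σ                  6,731.5576    61,806.5871
P = 6,731.5576; Macaulay duration = 61,806.5871 / 6,731.5576 = 9.18162 half-year periods = 4.59081 years.
Modified duration = D_Mac / (1 + y) = 4.59081 / 1.05925 = 4.33402 years.

4.334 years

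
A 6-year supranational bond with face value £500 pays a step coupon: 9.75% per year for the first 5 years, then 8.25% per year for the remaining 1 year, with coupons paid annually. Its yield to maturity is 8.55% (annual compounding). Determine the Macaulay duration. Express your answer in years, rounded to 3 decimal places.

4.839 years

Periodic yield y = 0.0855. Discount each cash flow and weight by its year:
  t   CF        PV=CF/(1+0.0855)^t    t·PV
  1        48.75        44.9102        44.9102
  2        48.75        41.3728        82.7456
  3        48.75        38.1141       114.3422
  4        48.75        35.1120       140.4479
  5        48.75        32.3464       161.7318
  6       541.25       330.8407     1,985.0443
  Σ                    522.6961     2,529.2219
Price P = Σ PV = 522.6961.
Macaulay duration = Σ(t·PV) / P = 2,529.2219 / 522.6961 = 4.83880 years.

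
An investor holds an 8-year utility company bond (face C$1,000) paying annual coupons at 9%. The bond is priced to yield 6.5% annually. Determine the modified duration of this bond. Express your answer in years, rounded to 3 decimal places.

5.802 years

Periodic yield y = 0.065. First find Macaulay duration:
  t   CF        PV=CF/(1+0.065)^t    t·PV
  1        90.00        84.5070        84.5070
  2        90.00        79.3493       158.6987
  3        90.00        74.5064       223.5193
  4        90.00        69.9591       279.8363
  5        90.00        65.6893       328.4464
  6        90.00        61.6801       370.0804
  7        90.00        57.9156       405.4089
  8     1,090.00       658.6120     5,268.8960
  Σ                  1,152.2188     7,119.3930
P = 1,152.2188; Macaulay duration = 7,119.3930 / 1,152.2188 = 6.17886 years.
Modified duration = D_Mac / (1 + y) = 6.17886 / 1.065 = 5.80174 years.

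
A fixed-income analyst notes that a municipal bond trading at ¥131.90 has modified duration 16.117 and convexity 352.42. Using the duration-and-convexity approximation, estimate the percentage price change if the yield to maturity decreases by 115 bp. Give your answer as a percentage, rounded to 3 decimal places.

+20.865%

Duration effect: -D_mod·Δy = -16.117 × (-0.0115) = +0.1853455
Convexity effect: ½·C·(Δy)² = 0.5 × 352.42 × (-0.0115)² = +0.0233037725
ΔP/P ≈ +0.1853455 + 0.0233037725 = +0.2086492725
= +20.86492725%.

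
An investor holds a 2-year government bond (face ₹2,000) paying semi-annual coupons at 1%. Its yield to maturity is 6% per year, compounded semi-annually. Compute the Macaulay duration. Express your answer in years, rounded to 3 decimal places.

1.984 years

Periodic yield y = 0.03. Discount each cash flow and weight by its period:
  t   CF        PV=CF/(1+0.03)^t    t·PV
  1        10.00         9.7087         9.7087
  2        10.00         9.4260        18.8519
  3        10.00         9.1514        27.4542
  4     2,010.00     1,785.8590     7,143.4359
  Σ                  1,814.1451     7,199.4508
Price P = Σ PV = 1,814.1451.
Macaulay duration = Σ(t·PV) / P = 7,199.4508 / 1,814.1451 = 3.96851 half-year periods.
In years: 3.96851 / 2 = 1.98425 years.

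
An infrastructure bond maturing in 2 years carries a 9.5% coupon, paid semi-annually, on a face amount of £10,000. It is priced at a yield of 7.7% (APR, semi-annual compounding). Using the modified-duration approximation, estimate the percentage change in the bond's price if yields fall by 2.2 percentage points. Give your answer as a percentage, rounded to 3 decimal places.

Periodic yield y = 0.0385. Modified duration first:
  t   CF        PV=CF/(1+0.0385)^t    t·PV
  1       475.00       457.3905       457.3905
  2       475.00       440.4338       880.8675
  3       475.00       424.1057     1,272.3171
  4    10,475.00     9,005.9188    36,023.6753
  Σ                 10,327.8488    38,634.2504
P = 10,327.8488; D_Mac = 3.74078 half-year periods = 1.87039 yrs; D_mod = 1.87039/(1+0.0385) = 1.80105 yrs.
ΔP/P ≈ -D_mod · Δy = -1.80105 × (-0.022) = +0.039623 = +3.9623%.

+3.962%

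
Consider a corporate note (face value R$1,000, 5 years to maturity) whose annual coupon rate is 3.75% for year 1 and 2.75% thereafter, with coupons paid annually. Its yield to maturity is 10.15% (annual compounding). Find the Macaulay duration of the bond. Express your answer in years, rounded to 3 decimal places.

4.638 years

Periodic yield y = 0.1015. Discount each cash flow and weight by its year:
  t   CF        PV=CF/(1+0.1015)^t    t·PV
  1        37.50        34.0445        34.0445
  2        27.50        22.6654        45.3308
  3        27.50        20.5769        61.7306
  4        27.50        18.6808        74.7231
  5     1,027.50       633.6644     3,168.3221
  Σ                    729.6320     3,384.1511
Price P = Σ PV = 729.6320.
Macaulay duration = Σ(t·PV) / P = 3,384.1511 / 729.6320 = 4.63816 years.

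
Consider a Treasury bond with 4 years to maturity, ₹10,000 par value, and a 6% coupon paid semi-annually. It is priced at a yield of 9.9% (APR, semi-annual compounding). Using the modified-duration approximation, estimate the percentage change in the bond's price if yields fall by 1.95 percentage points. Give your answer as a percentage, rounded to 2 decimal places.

Periodic yield y = 0.0495. Modified duration first:
  t   CF        PV=CF/(1+0.0495)^t    t·PV
  1       300.00       285.8504       285.8504
  2       300.00       272.3682       544.7364
  3       300.00       259.5218       778.5655
  4       300.00       247.2814       989.1257
  5       300.00       235.6183     1,178.0916
  6       300.00       224.5053     1,347.0318
  7       300.00       213.9164     1,497.4151
  8    10,300.00     6,998.0603    55,984.4825
  Σ                  8,737.1222    62,605.2989
P = 8,737.1222; D_Mac = 7.16544 half-year periods = 3.58272 yrs; D_mod = 3.58272/(1+0.0495) = 3.41374 yrs.
ΔP/P ≈ -D_mod · Δy = -3.41374 × (-0.0195) = +0.066568 = +6.6568%.

+6.66%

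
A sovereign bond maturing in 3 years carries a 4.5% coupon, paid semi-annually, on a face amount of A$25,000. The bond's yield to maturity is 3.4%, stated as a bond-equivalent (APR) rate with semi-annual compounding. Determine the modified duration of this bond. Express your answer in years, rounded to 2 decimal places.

2.80 years

Periodic yield y = 0.017. First find Macaulay duration:
  t   CF        PV=CF/(1+0.017)^t    t·PV
  1       562.50       553.0973       553.0973
  2       562.50       543.8519     1,087.7037
  3       562.50       534.7609     1,604.2828
  4       562.50       525.8220     2,103.2878
  5       562.50       517.0324     2,585.1620
  6    25,562.50    23,103.4910   138,620.9460
  Σ                 25,778.0555   146,554.4797
P = 25,778.0555; Macaulay duration = 146,554.4797 / 25,778.0555 = 5.68524 half-year periods = 2.84262 years.
Modified duration = D_Mac / (1 + y) = 2.84262 / 1.017 = 2.79510 years.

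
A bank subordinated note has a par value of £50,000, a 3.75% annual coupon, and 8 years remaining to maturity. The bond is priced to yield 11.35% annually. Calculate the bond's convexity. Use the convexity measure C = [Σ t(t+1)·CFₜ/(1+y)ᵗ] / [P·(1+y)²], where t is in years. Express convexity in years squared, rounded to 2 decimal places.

With y = 0.1135:
  t   CF        PV=CF/(1+0.1135)^t    t·PV        t(t+1)·PV
  1     1,875.00     1,683.8797     1,683.8797       3,367.7593
  2     1,875.00     1,512.2404     3,024.4808       9,073.4423
  3     1,875.00     1,358.0964     4,074.2893      16,297.1572
  4     1,875.00     1,219.6645     4,878.6580      24,393.2902
  5     1,875.00     1,095.3431     5,476.7154      32,860.2921
  6     1,875.00       983.6938     5,902.1629      41,315.1405
  7     1,875.00       883.4251     6,183.9755      49,471.8042
  8    51,875.00    21,950.0917   175,600.7335   1,580,406.6018
  Σ                 30,686.4346   206,824.8951   1,757,185.4877
P = 30,686.4346.
Convexity = Σ t(t+1)·PV / [P·(1+y)²] = 1,757,185.4877 / (30,686.4346 × 1.239882) = 46.18391.

46.18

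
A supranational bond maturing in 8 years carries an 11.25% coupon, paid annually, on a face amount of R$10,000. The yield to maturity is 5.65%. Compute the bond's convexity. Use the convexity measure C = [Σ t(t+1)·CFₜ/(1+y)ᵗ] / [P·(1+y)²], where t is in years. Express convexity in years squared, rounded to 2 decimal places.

With y = 0.0565:
  t   CF        PV=CF/(1+0.0565)^t    t·PV        t(t+1)·PV
  1     1,125.00     1,064.8367     1,064.8367       2,129.6735
  2     1,125.00     1,007.8909     2,015.7818       6,047.3453
  3     1,125.00       953.9904     2,861.9713      11,447.8852
  4     1,125.00       902.9725     3,611.8899      18,059.4497
  5     1,125.00       854.6829     4,273.4145      25,640.4870
  6     1,125.00       808.9758     4,853.8546      33,976.9823
  7     1,125.00       765.7130     5,359.9909      42,879.9272
  8    11,125.00     7,167.1090    57,336.8719     516,031.8470
  Σ                 13,526.1712    81,378.6117     656,213.5972
P = 13,526.1712.
Convexity = Σ t(t+1)·PV / [P·(1+y)²] = 656,213.5972 / (13,526.1712 × 1.116192) = 43.46417.

43.46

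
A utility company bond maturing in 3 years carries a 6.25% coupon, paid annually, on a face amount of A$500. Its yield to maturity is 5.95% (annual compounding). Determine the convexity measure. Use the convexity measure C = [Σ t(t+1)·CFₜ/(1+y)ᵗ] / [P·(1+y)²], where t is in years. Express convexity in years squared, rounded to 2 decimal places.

9.87

With y = 0.0595:
  t   CF        PV=CF/(1+0.0595)^t    t·PV        t(t+1)·PV
  1        31.25        29.4950        29.4950          58.9901
  2        31.25        27.8386        55.6773         167.0319
  3       531.25       446.6795     1,340.0386       5,360.1545
  Σ                    504.0132     1,425.2110       5,586.1764
P = 504.0132.
Convexity = Σ t(t+1)·PV / [P·(1+y)²] = 5,586.1764 / (504.0132 × 1.122540) = 9.87349.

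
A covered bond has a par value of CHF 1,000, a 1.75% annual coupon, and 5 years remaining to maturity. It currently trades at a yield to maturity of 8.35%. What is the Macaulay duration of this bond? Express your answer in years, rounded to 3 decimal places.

4.798 years

Periodic yield y = 0.0835. Discount each cash flow and weight by its year:
  t   CF        PV=CF/(1+0.0835)^t    t·PV
  1        17.50        16.1514        16.1514
  2        17.50        14.9067        29.8133
  3        17.50        13.7579        41.2736
  4        17.50        12.6976        50.7905
  5     1,017.50       681.3807     3,406.9036
  Σ                    738.8942     3,544.9324
Price P = Σ PV = 738.8942.
Macaulay duration = Σ(t·PV) / P = 3,544.9324 / 738.8942 = 4.79762 years.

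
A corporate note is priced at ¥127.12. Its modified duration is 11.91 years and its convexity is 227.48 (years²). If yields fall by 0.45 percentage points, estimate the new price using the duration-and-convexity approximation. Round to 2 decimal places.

Duration effect: -D_mod·Δy = -11.91 × (-0.0045) = +0.053595
Convexity effect: ½·C·(Δy)² = 0.5 × 227.48 × (-0.0045)² = +0.002303235
ΔP/P ≈ +0.053595 + 0.002303235 = +0.055898235
New price ≈ 127.12 × (1 + 0.055898235) = 134.2257836332.

¥134.23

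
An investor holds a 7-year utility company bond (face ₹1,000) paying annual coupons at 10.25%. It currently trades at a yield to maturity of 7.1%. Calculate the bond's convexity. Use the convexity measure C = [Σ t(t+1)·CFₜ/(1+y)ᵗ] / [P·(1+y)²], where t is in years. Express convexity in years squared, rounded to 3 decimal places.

With y = 0.071:
  t   CF        PV=CF/(1+0.071)^t    t·PV        t(t+1)·PV
  1       102.50        95.7049        95.7049         191.4099
  2       102.50        89.3604       178.7207         536.1622
  3       102.50        83.4364       250.3091       1,001.2366
  4       102.50        77.9051       311.6205       1,558.1023
  5       102.50        72.7405       363.7027       2,182.2162
  6       102.50        67.9183       407.5100       2,852.5701
  7     1,102.50       682.1067     4,774.7468      38,197.9740
  Σ                  1,169.1724     6,382.3147      46,519.6713
P = 1,169.1724.
Convexity = Σ t(t+1)·PV / [P·(1+y)²] = 46,519.6713 / (1,169.1724 × 1.147041) = 34.68799.

34.688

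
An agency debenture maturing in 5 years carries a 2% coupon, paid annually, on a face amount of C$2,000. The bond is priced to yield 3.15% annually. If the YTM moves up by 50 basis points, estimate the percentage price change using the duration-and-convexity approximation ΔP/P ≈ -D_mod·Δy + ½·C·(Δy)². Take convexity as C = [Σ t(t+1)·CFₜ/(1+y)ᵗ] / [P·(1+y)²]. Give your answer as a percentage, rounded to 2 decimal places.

-2.29%

With y = 0.0315:
  t   CF        PV=CF/(1+0.0315)^t    t·PV        t(t+1)·PV
  1        40.00        38.7785        38.7785          77.5570
  2        40.00        37.5943        75.1885         225.5656
  3        40.00        36.4462       109.3386         437.3544
  4        40.00        35.3332       141.3328         706.6641
  5     2,040.00     1,746.9642     8,734.8210      52,408.9261
  Σ                  1,895.1164     9,099.4594      53,856.0672
P = 1,895.1164; D_Mac = 4.80153 yrs; D_mod = 4.65490 yrs; C = 26.70916.
Duration effect: -4.65490 × (+0.005) = -0.023275
Convexity effect: 0.5 × 26.70916 × (0.005)² = +0.0003339
ΔP/P ≈ -0.023275 + 0.0003339 = -0.022941 = -2.2941%.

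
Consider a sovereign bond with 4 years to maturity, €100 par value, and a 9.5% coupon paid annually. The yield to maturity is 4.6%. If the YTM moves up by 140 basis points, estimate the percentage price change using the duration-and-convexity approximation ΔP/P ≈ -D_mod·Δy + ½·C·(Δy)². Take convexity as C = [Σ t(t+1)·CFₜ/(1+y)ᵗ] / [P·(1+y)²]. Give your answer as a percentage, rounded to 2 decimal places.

With y = 0.046:
  t   CF        PV=CF/(1+0.046)^t    t·PV        t(t+1)·PV
  1         9.50         9.0822         9.0822          18.1644
  2         9.50         8.6828        17.3656          52.0969
  3         9.50         8.3010        24.9029          99.6116
  4       109.50        91.4718       365.8873       1,829.4367
  Σ                    117.5378       417.2381       1,999.3095
P = 117.5378; D_Mac = 3.54982 yrs; D_mod = 3.39371 yrs; C = 15.54673.
Duration effect: -3.39371 × (+0.014) = -0.047512
Convexity effect: 0.5 × 15.54673 × (0.014)² = +0.0015236
ΔP/P ≈ -0.047512 + 0.0015236 = -0.045988 = -4.5988%.

-4.60%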